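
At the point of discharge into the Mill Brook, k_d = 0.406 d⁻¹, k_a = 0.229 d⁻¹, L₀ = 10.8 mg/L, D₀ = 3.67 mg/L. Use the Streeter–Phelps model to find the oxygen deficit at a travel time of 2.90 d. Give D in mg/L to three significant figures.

D ≈ 7.01 mg/L

k_d L₀/(k_a−k_d) = 0.406×10.8/(0.229−0.406) = 4.385/-0.1770 = -24.77 mg/L.
e^(−k_d t) = e^(−0.406×2.900) = 0.3081; e^(−k_a t) = e^(−0.229×2.900) = 0.5147.
D = -24.77 × (0.3081 − 0.5147) + 3.67 × 0.5147 = 5.120 + 1.889 = 7.009 mg/L.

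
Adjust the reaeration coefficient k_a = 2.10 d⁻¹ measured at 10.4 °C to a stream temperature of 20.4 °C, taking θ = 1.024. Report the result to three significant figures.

k_a ≈ 2.66 d⁻¹

k_a(T₂) = k_a(T₁) · θ^(T₂−T₁) = 2.10 × 1.024^(20.4−10.4)
= 2.10 × 1.024^10.0 = 2.10 × 1.268 = 2.662 d⁻¹.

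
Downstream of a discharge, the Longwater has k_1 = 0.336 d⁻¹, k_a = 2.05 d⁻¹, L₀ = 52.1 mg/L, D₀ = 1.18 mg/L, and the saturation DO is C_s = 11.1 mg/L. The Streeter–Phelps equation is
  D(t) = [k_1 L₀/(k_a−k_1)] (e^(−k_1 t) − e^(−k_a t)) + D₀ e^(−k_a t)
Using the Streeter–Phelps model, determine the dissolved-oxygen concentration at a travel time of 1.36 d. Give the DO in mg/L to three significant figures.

DO ≈ 5.19 mg/L

k_1 L₀/(k_a−k_1) = 0.336×52.1/(2.05−0.336) = 17.51/1.714 = 10.21 mg/L.
e^(−k_1 t) = e^(−0.336×1.360) = 0.6332; e^(−k_a t) = e^(−2.05×1.360) = 0.06154.
D = 10.21 × (0.6332 − 0.06154) + 1.18 × 0.06154 = 5.839 + 0.07262 = 5.911 mg/L.
DO = C_s − D = 11.1 − 5.911 = 5.189 mg/L.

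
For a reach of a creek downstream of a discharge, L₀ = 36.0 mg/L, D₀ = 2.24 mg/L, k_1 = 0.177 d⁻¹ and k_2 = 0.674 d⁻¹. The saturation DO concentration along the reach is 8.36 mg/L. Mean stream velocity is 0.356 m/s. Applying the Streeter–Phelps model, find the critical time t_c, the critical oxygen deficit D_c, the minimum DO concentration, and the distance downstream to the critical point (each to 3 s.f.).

With k_2/k_1 = 3.808 and 1 − D₀(k_2−k_1)/(k_1 L₀) = 0.8253,
t_c = ln(3.808 × 0.8253) / (0.674 − 0.177) = ln(3.143) / 0.4970 = 1.145/0.4970 = 2.304 d.
L(t_c) = L₀ e^(−k_1 t_c) = 36.0 × 0.6651 = 23.94 mg/L, and at the critical point k_2 D_c = k_1 L, so D_c = (0.177/0.674) × 23.94 = 6.288 mg/L.
Minimum DO = C_s − D_c = 8.36 − 6.288 = 2.072 mg/L.
x_c = v t_c = 0.356 m/s × 2.304 d × 86400 s/d = 70870 m ≈ 70.9 km.

t_c ≈ 2.30 d; D_c ≈ 6.29 mg/L; min DO ≈ 2.07 mg/L; x_c ≈ 70.9 km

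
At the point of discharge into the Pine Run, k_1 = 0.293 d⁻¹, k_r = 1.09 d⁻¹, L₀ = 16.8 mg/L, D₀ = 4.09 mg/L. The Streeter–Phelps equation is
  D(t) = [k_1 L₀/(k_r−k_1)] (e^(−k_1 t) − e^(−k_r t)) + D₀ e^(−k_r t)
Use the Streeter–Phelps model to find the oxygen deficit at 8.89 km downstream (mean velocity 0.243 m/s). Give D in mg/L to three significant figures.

Travel time t = x/v = 8.89 km / (0.243 m/s) = 8890 m / 0.243 m/s = 36580 s = 0.4234 d.
k_1 L₀/(k_r−k_1) = 0.293×16.8/(1.09−0.293) = 4.922/0.7970 = 6.176 mg/L.
e^(−k_1 t) = e^(−0.293×0.4234) = 0.8833; e^(−k_r t) = e^(−1.09×0.4234) = 0.6303.
D = 6.176 × (0.8833 − 0.6303) + 4.09 × 0.6303 = 1.563 + 2.578 = 4.141 mg/L.

D ≈ 4.14 mg/L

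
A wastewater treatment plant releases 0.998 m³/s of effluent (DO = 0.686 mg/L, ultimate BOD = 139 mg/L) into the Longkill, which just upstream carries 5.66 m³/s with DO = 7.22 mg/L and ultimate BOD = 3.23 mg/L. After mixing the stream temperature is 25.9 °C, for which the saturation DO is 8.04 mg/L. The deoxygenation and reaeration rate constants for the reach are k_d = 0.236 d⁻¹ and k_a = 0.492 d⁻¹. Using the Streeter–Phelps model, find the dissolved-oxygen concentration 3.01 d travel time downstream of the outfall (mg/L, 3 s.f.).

Mixed DO = (5.66×7.22 + 0.998×0.686)/(5.66+0.998) = 41.55/6.658 = 6.241 mg/L.
Mixed L₀ = (5.66×3.23 + 0.998×139)/(6.658) = 157.0/6.658 = 23.58 mg/L.
Initial deficit D₀ = C_s − DO₀ = 8.04 − 6.241 = 1.799 mg/L.
D(3.01) = [0.236×23.58/(0.492−0.236)](e^(−0.236×3.01) − e^(−0.492×3.01)) + 1.799 e^(−0.492×3.01)
= 21.74 × (0.4915 − 0.2274) + 1.799 × 0.2274 = 6.149 mg/L.
DO = 8.04 − 6.149 = 1.891 mg/L.

DO ≈ 1.89 mg/L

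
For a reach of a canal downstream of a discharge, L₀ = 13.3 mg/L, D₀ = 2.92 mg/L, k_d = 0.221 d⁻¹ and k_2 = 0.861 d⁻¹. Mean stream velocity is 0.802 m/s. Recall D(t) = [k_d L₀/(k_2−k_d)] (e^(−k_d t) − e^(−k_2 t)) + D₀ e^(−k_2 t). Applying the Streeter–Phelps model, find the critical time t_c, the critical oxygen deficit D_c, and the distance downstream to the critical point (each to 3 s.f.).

With k_2/k_d = 3.896 and 1 − D₀(k_2−k_d)/(k_d L₀) = 0.3642,
t_c = ln(3.896 × 0.3642) / (0.861 − 0.221) = ln(1.419) / 0.6400 = 0.3499/0.6400 = 0.5467 d.
L(t_c) = L₀ e^(−k_d t_c) = 13.3 × 0.8862 = 11.79 mg/L, and at the critical point k_2 D_c = k_d L, so D_c = (0.221/0.861) × 11.79 = 3.025 mg/L.
x_c = v t_c = 0.802 m/s × 0.5467 d × 86400 s/d = 37880 m ≈ 37.9 km.

t_c ≈ 0.547 d; D_c ≈ 3.03 mg/L; x_c ≈ 37.9 km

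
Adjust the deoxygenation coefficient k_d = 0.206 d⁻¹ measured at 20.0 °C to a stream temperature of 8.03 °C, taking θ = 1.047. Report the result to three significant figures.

k_d ≈ 0.119 d⁻¹

k_d(T₂) = k_d(T₁) · θ^(T₂−T₁) = 0.206 × 1.047^(8.03−20.0)
= 0.206 × 1.047^-12.0 = 0.206 × 0.5771 = 0.1189 d⁻¹.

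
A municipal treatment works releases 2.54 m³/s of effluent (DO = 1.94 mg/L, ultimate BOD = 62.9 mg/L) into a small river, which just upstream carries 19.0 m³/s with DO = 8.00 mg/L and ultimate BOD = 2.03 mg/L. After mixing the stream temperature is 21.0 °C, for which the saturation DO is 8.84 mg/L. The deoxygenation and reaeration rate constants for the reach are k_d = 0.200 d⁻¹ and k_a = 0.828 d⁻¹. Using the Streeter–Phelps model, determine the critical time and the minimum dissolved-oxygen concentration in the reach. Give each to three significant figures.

t_c ≈ 1.06 d; minimum DO ≈ 7.04 mg/L

Mixed DO = (19.0×8.00 + 2.54×1.94)/(19.0+2.54) = 156.9/21.54 = 7.285 mg/L.
Mixed L₀ = (19.0×2.03 + 2.54×62.9)/(21.54) = 198.3/21.54 = 9.208 mg/L.
Initial deficit D₀ = C_s − DO₀ = 8.84 − 7.285 = 1.555 mg/L.
t_c = (1/0.6280) ln[(0.828/0.200)(1 − 1.555×0.6280/(0.200×9.208))] = 1.592 × ln(1.945) = 1.060 d.
D_c = (0.200/0.828) × 9.208 × e^(−0.200×1.060) = 0.2415 × 9.208 × 0.8090 = 1.799 mg/L.
Minimum DO = 8.84 − 1.799 = 7.041 mg/L.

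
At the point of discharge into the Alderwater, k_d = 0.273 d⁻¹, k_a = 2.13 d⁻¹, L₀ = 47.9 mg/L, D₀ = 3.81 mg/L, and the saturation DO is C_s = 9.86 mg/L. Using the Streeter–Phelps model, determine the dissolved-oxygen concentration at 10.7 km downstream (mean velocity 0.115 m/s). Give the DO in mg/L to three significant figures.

Travel time t = x/v = 10.7 km / (0.115 m/s) = 10700 m / 0.115 m/s = 93040 s = 1.077 d.
k_d L₀/(k_a−k_d) = 0.273×47.9/(2.13−0.273) = 13.08/1.857 = 7.042 mg/L.
e^(−k_d t) = e^(−0.273×1.077) = 0.7453; e^(−k_a t) = e^(−2.13×1.077) = 0.1009.
D = 7.042 × (0.7453 − 0.1009) + 3.81 × 0.1009 = 4.538 + 0.3844 = 4.922 mg/L.
DO = C_s − D = 9.86 − 4.922 = 4.938 mg/L.

DO ≈ 4.94 mg/L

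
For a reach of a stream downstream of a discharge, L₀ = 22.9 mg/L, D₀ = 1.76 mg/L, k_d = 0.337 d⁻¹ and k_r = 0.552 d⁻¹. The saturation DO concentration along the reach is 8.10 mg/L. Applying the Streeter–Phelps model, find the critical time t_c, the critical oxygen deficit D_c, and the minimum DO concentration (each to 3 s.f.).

t_c ≈ 2.06 d; D_c ≈ 6.98 mg/L; min DO ≈ 1.12 mg/L

t_c = [1/(k_r−k_d)] ln[(k_r/k_d)(1 − D₀(k_r−k_d)/(k_d L₀))]
= [1/(0.552−0.337)] ln[(0.552/0.337)(1 − 1.76×0.2150/(0.337×22.9))]
= (1/0.2150) ln[1.638 × 0.9510] = 4.651 × ln(1.558) = 4.651 × 0.4432 = 2.061 d.
D_c = (k_d/k_r) L₀ e^(−k_d t_c) = (0.337/0.552) × 22.9 × e^(−0.337×2.061) = 0.6105 × 22.9 × 0.4992 = 6.980 mg/L.
Minimum DO = C_s − D_c = 8.10 − 6.980 = 1.120 mg/L.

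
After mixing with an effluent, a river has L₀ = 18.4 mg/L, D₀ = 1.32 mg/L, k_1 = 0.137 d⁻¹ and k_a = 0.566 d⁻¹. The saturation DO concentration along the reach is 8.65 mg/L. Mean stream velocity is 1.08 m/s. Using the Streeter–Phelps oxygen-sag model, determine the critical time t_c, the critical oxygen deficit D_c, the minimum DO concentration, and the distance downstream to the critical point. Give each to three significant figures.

t_c ≈ 2.71 d; D_c ≈ 3.07 mg/L; min DO ≈ 5.58 mg/L; x_c ≈ 253 km

At the critical point dD/dt = 0, so k_1 L₀ e^(−k_1 t) = k_a D. Substituting D(t) from the Streeter–Phelps equation and solving for t gives
t_c = ln[(k_a/k_1)(1 − D₀(k_a−k_1)/(k_1 L₀))] / (k_a−k_1).
Here k_a−k_1 = 0.4290 d⁻¹ and 1 − D₀(k_a−k_1)/(k_1 L₀) = 1 − 1.32×0.4290/(0.137×18.4) = 0.7754, so
t_c = ln(4.131 × 0.7754) / 0.4290 = 1.164 / 0.4290 = 2.714 d.
L(t_c) = L₀ e^(−k_1 t_c) = 18.4 × 0.6895 = 12.69 mg/L, and at the critical point k_a D_c = k_1 L, so D_c = (0.137/0.566) × 12.69 = 3.071 mg/L.
Minimum DO = C_s − D_c = 8.65 − 3.071 = 5.579 mg/L.
x_c = v t_c = 1.08 m/s × 2.714 d × 86400 s/d = 253200 m ≈ 253 km.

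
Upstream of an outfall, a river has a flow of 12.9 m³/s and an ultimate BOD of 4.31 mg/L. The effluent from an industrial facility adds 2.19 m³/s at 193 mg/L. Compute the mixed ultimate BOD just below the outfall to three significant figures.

Flow-weighted mixing: C = (Q_r C_r + Q_w C_w)/(Q_r + Q_w)
= (12.9×4.31 + 2.19×193)/(12.9 + 2.19) = 478.3/15.09 = 31.69 mg/L.

31.7 mg/L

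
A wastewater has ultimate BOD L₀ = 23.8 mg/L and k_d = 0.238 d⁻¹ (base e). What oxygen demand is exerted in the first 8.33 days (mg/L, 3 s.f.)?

y_t = L₀(1 − e^(−k_d t)) = 23.8 × (1 − e^(−0.238×8.33))
= 23.8 × (1 − 0.1377) = 23.8 × 0.8623 = 20.52 mg/L.

y ≈ 20.5 mg/L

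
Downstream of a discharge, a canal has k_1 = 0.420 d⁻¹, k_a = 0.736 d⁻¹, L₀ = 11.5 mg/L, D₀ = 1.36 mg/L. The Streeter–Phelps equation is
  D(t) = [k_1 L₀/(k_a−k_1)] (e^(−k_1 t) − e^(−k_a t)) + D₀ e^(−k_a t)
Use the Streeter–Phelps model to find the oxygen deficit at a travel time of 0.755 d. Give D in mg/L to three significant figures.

k_1 L₀/(k_a−k_1) = 0.420×11.5/(0.736−0.420) = 4.830/0.3160 = 15.28 mg/L.
e^(−k_1 t) = e^(−0.420×0.7550) = 0.7283; e^(−k_a t) = e^(−0.736×0.7550) = 0.5737.
D = 15.28 × (0.7283 − 0.5737) + 1.36 × 0.5737 = 2.363 + 0.7802 = 3.143 mg/L.

D ≈ 3.14 mg/L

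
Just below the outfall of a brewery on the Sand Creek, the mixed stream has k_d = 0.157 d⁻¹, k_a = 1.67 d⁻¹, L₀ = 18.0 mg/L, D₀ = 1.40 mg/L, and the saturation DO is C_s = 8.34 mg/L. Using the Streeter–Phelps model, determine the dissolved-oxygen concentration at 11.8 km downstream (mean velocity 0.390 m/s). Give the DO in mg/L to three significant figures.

DO ≈ 6.83 mg/L

Travel time t = x/v = 11.8 km / (0.390 m/s) = 11800 m / 0.390 m/s = 30260 s = 0.3502 d.
k_d L₀/(k_a−k_d) = 0.157×18.0/(1.67−0.157) = 2.826/1.513 = 1.868 mg/L.
e^(−k_d t) = e^(−0.157×0.3502) = 0.9465; e^(−k_a t) = e^(−1.67×0.3502) = 0.5572.
D = 1.868 × (0.9465 − 0.5572) + 1.40 × 0.5572 = 0.7271 + 0.7801 = 1.507 mg/L.
DO = C_s − D = 8.34 − 1.507 = 6.833 mg/L.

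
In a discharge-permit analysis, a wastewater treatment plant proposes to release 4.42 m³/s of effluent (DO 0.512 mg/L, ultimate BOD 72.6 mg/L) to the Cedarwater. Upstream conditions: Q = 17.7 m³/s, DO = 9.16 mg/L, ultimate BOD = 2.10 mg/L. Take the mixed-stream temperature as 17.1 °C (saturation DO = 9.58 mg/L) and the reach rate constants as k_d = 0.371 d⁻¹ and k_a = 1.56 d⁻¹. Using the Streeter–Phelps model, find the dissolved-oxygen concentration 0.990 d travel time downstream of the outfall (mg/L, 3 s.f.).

DO ≈ 6.70 mg/L

Mixed DO = (17.7×9.16 + 4.42×0.512)/(17.7+4.42) = 164.4/22.12 = 7.432 mg/L.
Mixed L₀ = (17.7×2.10 + 4.42×72.6)/(22.12) = 358.1/22.12 = 16.19 mg/L.
Initial deficit D₀ = C_s − DO₀ = 9.58 − 7.432 = 2.148 mg/L.
D(0.990) = [0.371×16.19/(1.56−0.371)](e^(−0.371×0.990) − e^(−1.56×0.990)) + 2.148 e^(−1.56×0.990)
= 5.051 × (0.6926 − 0.2134) + 2.148 × 0.2134 = 2.879 mg/L.
DO = 9.58 − 2.879 = 6.701 mg/L.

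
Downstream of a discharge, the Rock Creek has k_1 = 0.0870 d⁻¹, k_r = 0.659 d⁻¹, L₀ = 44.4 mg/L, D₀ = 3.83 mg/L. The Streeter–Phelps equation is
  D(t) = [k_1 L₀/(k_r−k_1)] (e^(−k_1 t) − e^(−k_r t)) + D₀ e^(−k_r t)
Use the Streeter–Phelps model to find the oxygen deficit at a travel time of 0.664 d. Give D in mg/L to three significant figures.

D ≈ 4.49 mg/L

k_1 L₀/(k_r−k_1) = 0.0870×44.4/(0.659−0.0870) = 3.863/0.5720 = 6.753 mg/L.
e^(−k_1 t) = e^(−0.0870×0.6640) = 0.9439; e^(−k_r t) = e^(−0.659×0.6640) = 0.6456.
D = 6.753 × (0.9439 − 0.6456) + 3.83 × 0.6456 = 2.014 + 2.473 = 4.487 mg/L.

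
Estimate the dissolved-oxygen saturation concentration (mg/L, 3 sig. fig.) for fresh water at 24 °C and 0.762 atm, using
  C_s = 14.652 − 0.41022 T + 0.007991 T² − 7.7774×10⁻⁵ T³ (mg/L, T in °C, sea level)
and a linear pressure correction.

C_s ≈ 6.35 mg/L

At sea level: C_s = 14.652 − 0.41022×24 + 0.007991×24² − 7.7774×10⁻⁵×24³ = 8.334 mg/L.
Pressure correction: C_s' = 8.334 × 0.762 = 6.351 mg/L.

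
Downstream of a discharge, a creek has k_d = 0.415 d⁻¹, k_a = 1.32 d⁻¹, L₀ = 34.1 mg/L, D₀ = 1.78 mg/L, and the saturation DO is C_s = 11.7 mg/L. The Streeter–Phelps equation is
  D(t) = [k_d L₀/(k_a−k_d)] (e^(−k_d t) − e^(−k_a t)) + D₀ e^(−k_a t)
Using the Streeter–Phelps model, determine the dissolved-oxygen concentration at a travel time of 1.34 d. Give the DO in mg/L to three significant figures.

k_d L₀/(k_a−k_d) = 0.415×34.1/(1.32−0.415) = 14.15/0.9050 = 15.64 mg/L.
e^(−k_d t) = e^(−0.415×1.340) = 0.5734; e^(−k_a t) = e^(−1.32×1.340) = 0.1705.
D = 15.64 × (0.5734 − 0.1705) + 1.78 × 0.1705 = 6.300 + 0.3036 = 6.604 mg/L.
DO = C_s − D = 11.7 − 6.604 = 5.096 mg/L.

DO ≈ 5.10 mg/L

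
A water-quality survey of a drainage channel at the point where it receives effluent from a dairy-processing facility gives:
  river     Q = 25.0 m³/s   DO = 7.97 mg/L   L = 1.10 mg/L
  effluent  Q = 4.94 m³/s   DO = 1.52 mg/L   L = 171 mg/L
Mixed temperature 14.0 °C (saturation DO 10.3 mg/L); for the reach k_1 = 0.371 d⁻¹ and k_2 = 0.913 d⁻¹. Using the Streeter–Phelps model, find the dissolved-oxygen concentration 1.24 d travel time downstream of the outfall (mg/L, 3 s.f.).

DO ≈ 3.05 mg/L

Mixed DO = (25.0×7.97 + 4.94×1.52)/(25.0+4.94) = 206.8/29.94 = 6.906 mg/L.
Mixed L₀ = (25.0×1.10 + 4.94×171)/(29.94) = 872.2/29.94 = 29.13 mg/L.
Initial deficit D₀ = C_s − DO₀ = 10.3 − 6.906 = 3.394 mg/L.
D(1.24) = [0.371×29.13/(0.913−0.371)](e^(−0.371×1.24) − e^(−0.913×1.24)) + 3.394 e^(−0.913×1.24)
= 19.94 × (0.6313 − 0.3223) + 3.394 × 0.3223 = 7.254 mg/L.
DO = 10.3 − 7.254 = 3.046 mg/L.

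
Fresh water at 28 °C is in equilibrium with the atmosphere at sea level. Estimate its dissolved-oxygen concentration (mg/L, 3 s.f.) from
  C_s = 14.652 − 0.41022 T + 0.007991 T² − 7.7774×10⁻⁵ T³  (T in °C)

C_s ≈ 7.72 mg/L

C_s = 14.652 − 0.41022×28 + 0.007991×28² − 7.7774×10⁻⁵×28³ = 7.723 mg/L.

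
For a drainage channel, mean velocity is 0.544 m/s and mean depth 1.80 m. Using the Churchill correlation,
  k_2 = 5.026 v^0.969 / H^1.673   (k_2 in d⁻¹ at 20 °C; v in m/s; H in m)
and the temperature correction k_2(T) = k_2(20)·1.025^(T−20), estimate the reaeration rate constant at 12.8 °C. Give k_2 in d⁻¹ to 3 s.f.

k_2 ≈ 0.872 d⁻¹

k_2(20) = 5.026 × 0.544^0.969 / 1.80^1.673 = 5.026 × 0.5544 / 2.673 = 1.042 d⁻¹.
k_2(12.8) = 1.042 × 1.025^(12.8−20) = 1.042 × 0.8371 = 0.8724 d⁻¹.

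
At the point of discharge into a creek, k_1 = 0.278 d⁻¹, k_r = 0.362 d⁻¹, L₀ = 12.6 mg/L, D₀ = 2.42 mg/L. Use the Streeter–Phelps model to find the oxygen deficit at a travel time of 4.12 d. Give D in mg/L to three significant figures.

k_1 L₀/(k_r−k_1) = 0.278×12.6/(0.362−0.278) = 3.503/0.08400 = 41.70 mg/L.
e^(−k_1 t) = e^(−0.278×4.120) = 0.3181; e^(−k_r t) = e^(−0.362×4.120) = 0.2250.
D = 41.70 × (0.3181 − 0.2250) + 2.42 × 0.2250 = 3.881 + 0.5446 = 4.425 mg/L.

D ≈ 4.43 mg/L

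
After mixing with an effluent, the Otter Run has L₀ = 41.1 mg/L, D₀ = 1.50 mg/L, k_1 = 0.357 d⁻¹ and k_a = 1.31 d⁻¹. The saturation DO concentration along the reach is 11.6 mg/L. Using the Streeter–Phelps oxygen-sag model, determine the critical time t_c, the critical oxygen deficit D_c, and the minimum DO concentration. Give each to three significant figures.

t_c ≈ 1.26 d; D_c ≈ 7.15 mg/L; min DO ≈ 4.45 mg/L

t_c = [1/(k_a−k_1)] ln[(k_a/k_1)(1 − D₀(k_a−k_1)/(k_1 L₀))]
= [1/(1.31−0.357)] ln[(1.31/0.357)(1 − 1.50×0.9530/(0.357×41.1))]
= (1/0.9530) ln[3.669 × 0.9026] = 1.049 × ln(3.312) = 1.049 × 1.198 = 1.257 d.
L(t_c) = L₀ e^(−k_1 t_c) = 41.1 × 0.6385 = 26.24 mg/L, and at the critical point k_a D_c = k_1 L, so D_c = (0.357/1.31) × 26.24 = 7.152 mg/L.
Minimum DO = C_s − D_c = 11.6 − 7.152 = 4.448 mg/L.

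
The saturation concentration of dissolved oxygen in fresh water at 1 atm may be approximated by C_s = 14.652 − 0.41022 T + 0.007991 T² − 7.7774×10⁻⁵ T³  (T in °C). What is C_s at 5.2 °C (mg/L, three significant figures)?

C_s ≈ 12.7 mg/L

C_s = 14.652 − 0.41022×5.2 + 0.007991×5.2² − 7.7774×10⁻⁵×5.2³ = 12.72 mg/L.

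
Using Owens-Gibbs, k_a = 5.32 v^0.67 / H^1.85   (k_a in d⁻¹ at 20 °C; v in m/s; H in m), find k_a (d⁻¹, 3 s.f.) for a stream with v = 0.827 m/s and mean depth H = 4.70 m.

k_a ≈ 0.267 d⁻¹

k_a = 5.32 × 0.827^0.67 / 4.70^1.85 = 5.32 × 0.8805 / 17.51 = 0.2675 d⁻¹.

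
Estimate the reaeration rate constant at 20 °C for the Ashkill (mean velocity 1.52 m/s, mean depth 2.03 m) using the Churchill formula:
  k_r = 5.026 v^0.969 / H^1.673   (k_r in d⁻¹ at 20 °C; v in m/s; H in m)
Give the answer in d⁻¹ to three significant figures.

k_r = 5.026 × 1.52^0.969 / 2.03^1.673 = 5.026 × 1.500 / 3.269 = 2.307 d⁻¹.

k_r ≈ 2.31 d⁻¹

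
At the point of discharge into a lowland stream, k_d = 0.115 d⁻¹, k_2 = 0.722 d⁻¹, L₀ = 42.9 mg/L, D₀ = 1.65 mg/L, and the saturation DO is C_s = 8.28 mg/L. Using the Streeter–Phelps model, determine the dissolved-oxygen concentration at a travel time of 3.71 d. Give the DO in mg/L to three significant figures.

k_d L₀/(k_2−k_d) = 0.115×42.9/(0.722−0.115) = 4.934/0.6070 = 8.128 mg/L.
e^(−k_d t) = e^(−0.115×3.710) = 0.6527; e^(−k_2 t) = e^(−0.722×3.710) = 0.06866.
D = 8.128 × (0.6527 − 0.06866) + 1.65 × 0.06866 = 4.747 + 0.1133 = 4.860 mg/L.
DO = C_s − D = 8.28 − 4.860 = 3.420 mg/L.

DO ≈ 3.42 mg/L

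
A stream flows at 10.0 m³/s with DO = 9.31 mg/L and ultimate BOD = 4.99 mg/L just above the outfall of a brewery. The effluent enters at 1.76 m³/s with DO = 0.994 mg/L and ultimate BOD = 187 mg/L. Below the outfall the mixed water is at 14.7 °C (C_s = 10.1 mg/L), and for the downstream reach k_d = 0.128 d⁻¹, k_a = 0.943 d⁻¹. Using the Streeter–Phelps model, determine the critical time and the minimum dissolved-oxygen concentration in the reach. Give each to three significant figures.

t_c ≈ 1.82 d; minimum DO ≈ 6.63 mg/L

Mixed DO = (10.0×9.31 + 1.76×0.994)/(10.0+1.76) = 94.85/11.76 = 8.065 mg/L.
Mixed L₀ = (10.0×4.99 + 1.76×187)/(11.76) = 379.0/11.76 = 32.23 mg/L.
Initial deficit D₀ = C_s − DO₀ = 10.1 − 8.065 = 2.035 mg/L.
t_c = (1/0.8150) ln[(0.943/0.128)(1 − 2.035×0.8150/(0.128×32.23))] = 1.227 × ln(4.406) = 1.820 d.
D_c = (0.128/0.943) × 32.23 × e^(−0.128×1.820) = 0.1357 × 32.23 × 0.7922 = 3.466 mg/L.
Minimum DO = 10.1 − 3.466 = 6.634 mg/L.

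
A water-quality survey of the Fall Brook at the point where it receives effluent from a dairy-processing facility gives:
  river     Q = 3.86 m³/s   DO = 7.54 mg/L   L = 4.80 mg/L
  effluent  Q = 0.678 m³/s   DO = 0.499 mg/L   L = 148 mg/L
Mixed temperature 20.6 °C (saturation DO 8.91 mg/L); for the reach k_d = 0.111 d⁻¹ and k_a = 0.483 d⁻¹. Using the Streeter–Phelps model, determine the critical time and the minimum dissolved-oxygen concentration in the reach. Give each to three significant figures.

Mixed DO = (3.86×7.54 + 0.678×0.499)/(3.86+0.678) = 29.44/4.538 = 6.488 mg/L.
Mixed L₀ = (3.86×4.80 + 0.678×148)/(4.538) = 118.9/4.538 = 26.19 mg/L.
Initial deficit D₀ = C_s − DO₀ = 8.91 − 6.488 = 2.422 mg/L.
t_c = (1/0.3720) ln[(0.483/0.111)(1 − 2.422×0.3720/(0.111×26.19))] = 2.688 × ln(3.003) = 2.956 d.
D_c = (0.111/0.483) × 26.19 × e^(−0.111×2.956) = 0.2298 × 26.19 × 0.7203 = 4.336 mg/L.
Minimum DO = 8.91 − 4.336 = 4.574 mg/L.

t_c ≈ 2.96 d; minimum DO ≈ 4.57 mg/L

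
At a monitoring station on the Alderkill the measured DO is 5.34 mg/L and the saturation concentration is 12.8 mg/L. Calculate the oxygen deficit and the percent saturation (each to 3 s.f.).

D = C_s − C = 12.8 − 5.34 = 7.46 mg/L.
% saturation = 5.34/12.8 × 100 = 41.7 %.

D ≈ 7.46 mg/L; 41.7 % saturation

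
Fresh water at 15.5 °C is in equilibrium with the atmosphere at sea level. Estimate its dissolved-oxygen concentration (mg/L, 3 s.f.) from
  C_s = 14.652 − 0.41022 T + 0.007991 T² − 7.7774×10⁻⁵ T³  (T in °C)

C_s ≈ 9.92 mg/L

C_s = 14.652 − 0.41022×15.5 + 0.007991×15.5² − 7.7774×10⁻⁵×15.5³ = 9.924 mg/L.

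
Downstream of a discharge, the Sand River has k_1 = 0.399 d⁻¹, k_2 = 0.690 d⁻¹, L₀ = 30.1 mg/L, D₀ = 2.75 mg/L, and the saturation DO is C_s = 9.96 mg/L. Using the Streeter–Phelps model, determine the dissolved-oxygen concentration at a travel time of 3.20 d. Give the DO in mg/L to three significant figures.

k_1 L₀/(k_2−k_1) = 0.399×30.1/(0.690−0.399) = 12.01/0.2910 = 41.27 mg/L.
e^(−k_1 t) = e^(−0.399×3.200) = 0.2789; e^(−k_2 t) = e^(−0.690×3.200) = 0.1099.
D = 41.27 × (0.2789 − 0.1099) + 2.75 × 0.1099 = 6.975 + 0.3023 = 7.277 mg/L.
DO = C_s − D = 9.96 − 7.277 = 2.683 mg/L.

DO ≈ 2.68 mg/L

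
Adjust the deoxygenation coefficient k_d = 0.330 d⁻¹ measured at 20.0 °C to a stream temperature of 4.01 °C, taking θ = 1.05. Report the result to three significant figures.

k_d ≈ 0.151 d⁻¹

k_d(T₂) = k_d(T₁) · θ^(T₂−T₁) = 0.330 × 1.05^(4.01−20.0)
= 0.330 × 1.05^-16.0 = 0.330 × 0.4583 = 0.1513 d⁻¹.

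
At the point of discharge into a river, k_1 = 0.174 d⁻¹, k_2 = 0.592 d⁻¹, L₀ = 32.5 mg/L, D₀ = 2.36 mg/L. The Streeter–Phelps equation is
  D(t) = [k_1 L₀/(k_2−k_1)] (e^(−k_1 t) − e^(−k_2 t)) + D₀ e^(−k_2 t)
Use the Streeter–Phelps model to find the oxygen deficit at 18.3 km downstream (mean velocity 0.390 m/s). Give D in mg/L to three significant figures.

Travel time t = x/v = 18.3 km / (0.390 m/s) = 18300 m / 0.390 m/s = 46920 s = 0.5431 d.
k_1 L₀/(k_2−k_1) = 0.174×32.5/(0.592−0.174) = 5.655/0.4180 = 13.53 mg/L.
e^(−k_1 t) = e^(−0.174×0.5431) = 0.9098; e^(−k_2 t) = e^(−0.592×0.5431) = 0.7251.
D = 13.53 × (0.9098 − 0.7251) + 2.36 × 0.7251 = 2.500 + 1.711 = 4.211 mg/L.

D ≈ 4.21 mg/L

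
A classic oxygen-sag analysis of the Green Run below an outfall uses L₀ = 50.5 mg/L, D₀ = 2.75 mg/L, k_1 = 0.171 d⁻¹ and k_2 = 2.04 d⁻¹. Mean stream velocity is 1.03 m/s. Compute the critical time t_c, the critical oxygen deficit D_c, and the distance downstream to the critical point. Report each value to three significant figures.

At the critical point dD/dt = 0, so k_1 L₀ e^(−k_1 t) = k_2 D. Substituting D(t) from the Streeter–Phelps equation and solving for t gives
t_c = ln[(k_2/k_1)(1 − D₀(k_2−k_1)/(k_1 L₀))] / (k_2−k_1).
Here k_2−k_1 = 1.869 d⁻¹ and 1 − D₀(k_2−k_1)/(k_1 L₀) = 1 − 2.75×1.869/(0.171×50.5) = 0.4048, so
t_c = ln(11.93 × 0.4048) / 1.869 = 1.575 / 1.869 = 0.8425 d.
L(t_c) = L₀ e^(−k_1 t_c) = 50.5 × 0.8658 = 43.72 mg/L, and at the critical point k_2 D_c = k_1 L, so D_c = (0.171/2.04) × 43.72 = 3.665 mg/L.
x_c = v t_c = 1.03 m/s × 0.8425 d × 86400 s/d = 74980 m ≈ 75.0 km.

t_c ≈ 0.843 d; D_c ≈ 3.67 mg/L; x_c ≈ 75.0 km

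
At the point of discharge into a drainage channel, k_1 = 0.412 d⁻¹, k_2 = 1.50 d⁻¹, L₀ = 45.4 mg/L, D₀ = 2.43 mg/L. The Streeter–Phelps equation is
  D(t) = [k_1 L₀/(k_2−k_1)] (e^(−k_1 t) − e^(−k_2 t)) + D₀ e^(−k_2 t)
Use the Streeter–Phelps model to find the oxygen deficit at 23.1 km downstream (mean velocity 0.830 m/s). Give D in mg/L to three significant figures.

Travel time t = x/v = 23.1 km / (0.830 m/s) = 23100 m / 0.830 m/s = 27830 s = 0.3221 d.
k_1 L₀/(k_2−k_1) = 0.412×45.4/(1.50−0.412) = 18.70/1.088 = 17.19 mg/L.
e^(−k_1 t) = e^(−0.412×0.3221) = 0.8757; e^(−k_2 t) = e^(−1.50×0.3221) = 0.6168.
D = 17.19 × (0.8757 − 0.6168) + 2.43 × 0.6168 = 4.451 + 1.499 = 5.950 mg/L.

D ≈ 5.95 mg/L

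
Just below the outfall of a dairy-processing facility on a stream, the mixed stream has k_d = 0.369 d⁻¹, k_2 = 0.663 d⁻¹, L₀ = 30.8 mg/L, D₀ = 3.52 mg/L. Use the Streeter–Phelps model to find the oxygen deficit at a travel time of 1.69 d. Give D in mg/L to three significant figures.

D ≈ 9.26 mg/L

k_d L₀/(k_2−k_d) = 0.369×30.8/(0.663−0.369) = 11.37/0.2940 = 38.66 mg/L.
e^(−k_d t) = e^(−0.369×1.690) = 0.5360; e^(−k_2 t) = e^(−0.663×1.690) = 0.3261.
D = 38.66 × (0.5360 − 0.3261) + 3.52 × 0.3261 = 8.113 + 1.148 = 9.261 mg/L.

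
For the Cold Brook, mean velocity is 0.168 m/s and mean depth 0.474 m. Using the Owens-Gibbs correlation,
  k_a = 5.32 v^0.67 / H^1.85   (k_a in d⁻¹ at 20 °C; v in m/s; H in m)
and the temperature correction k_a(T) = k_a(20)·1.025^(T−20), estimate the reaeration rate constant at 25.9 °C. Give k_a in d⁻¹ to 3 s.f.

k_a ≈ 7.41 d⁻¹

k_a(20) = 5.32 × 0.168^0.67 / 0.474^1.85 = 5.32 × 0.3027 / 0.2513 = 6.407 d⁻¹.
k_a(25.9) = 6.407 × 1.025^(25.9−20) = 6.407 × 1.157 = 7.412 d⁻¹.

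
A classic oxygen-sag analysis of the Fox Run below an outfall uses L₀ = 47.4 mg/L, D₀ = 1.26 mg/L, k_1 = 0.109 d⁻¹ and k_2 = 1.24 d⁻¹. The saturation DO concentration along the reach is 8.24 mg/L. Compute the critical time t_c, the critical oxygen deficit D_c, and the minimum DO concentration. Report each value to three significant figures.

With k_2/k_1 = 11.38 and 1 − D₀(k_2−k_1)/(k_1 L₀) = 0.7242,
t_c = ln(11.38 × 0.7242) / (1.24 − 0.109) = ln(8.238) / 1.131 = 2.109/1.131 = 1.865 d.
L(t_c) = L₀ e^(−k_1 t_c) = 47.4 × 0.8161 = 38.68 mg/L, and at the critical point k_2 D_c = k_1 L, so D_c = (0.109/1.24) × 38.68 = 3.400 mg/L.
Minimum DO = C_s − D_c = 8.24 − 3.400 = 4.840 mg/L.

t_c ≈ 1.86 d; D_c ≈ 3.40 mg/L; min DO ≈ 4.84 mg/L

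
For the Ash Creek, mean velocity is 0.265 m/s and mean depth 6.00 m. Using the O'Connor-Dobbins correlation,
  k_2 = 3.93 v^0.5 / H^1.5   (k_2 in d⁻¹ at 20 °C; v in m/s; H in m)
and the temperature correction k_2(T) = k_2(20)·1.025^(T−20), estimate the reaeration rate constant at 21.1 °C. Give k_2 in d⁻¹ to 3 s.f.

k_2 ≈ 0.141 d⁻¹

k_2(20) = 3.93 × 0.265^0.5 / 6.00^1.5 = 3.93 × 0.5148 / 14.70 = 0.1377 d⁻¹.
k_2(21.1) = 0.1377 × 1.025^(21.1−20) = 0.1377 × 1.028 = 0.1414 d⁻¹.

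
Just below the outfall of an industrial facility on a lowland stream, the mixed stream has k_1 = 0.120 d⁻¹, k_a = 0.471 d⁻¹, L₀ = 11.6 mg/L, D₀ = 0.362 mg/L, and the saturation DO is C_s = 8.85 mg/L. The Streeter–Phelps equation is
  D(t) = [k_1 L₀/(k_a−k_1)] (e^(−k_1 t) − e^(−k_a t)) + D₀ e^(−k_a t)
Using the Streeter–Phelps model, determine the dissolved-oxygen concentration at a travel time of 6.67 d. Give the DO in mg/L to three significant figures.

DO ≈ 7.22 mg/L

k_1 L₀/(k_a−k_1) = 0.120×11.6/(0.471−0.120) = 1.392/0.3510 = 3.966 mg/L.
e^(−k_1 t) = e^(−0.120×6.670) = 0.4491; e^(−k_a t) = e^(−0.471×6.670) = 0.04321.
D = 3.966 × (0.4491 − 0.04321) + 0.362 × 0.04321 = 1.610 + 0.01564 = 1.626 mg/L.
DO = C_s − D = 8.85 − 1.626 = 7.224 mg/L.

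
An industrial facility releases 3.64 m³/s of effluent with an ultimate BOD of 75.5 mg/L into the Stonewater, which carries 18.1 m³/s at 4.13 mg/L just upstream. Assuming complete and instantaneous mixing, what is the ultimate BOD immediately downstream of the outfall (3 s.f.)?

16.1 mg/L

Flow-weighted mixing: C = (Q_r C_r + Q_w C_w)/(Q_r + Q_w)
= (18.1×4.13 + 3.64×75.5)/(18.1 + 3.64) = 349.6/21.74 = 16.08 mg/L.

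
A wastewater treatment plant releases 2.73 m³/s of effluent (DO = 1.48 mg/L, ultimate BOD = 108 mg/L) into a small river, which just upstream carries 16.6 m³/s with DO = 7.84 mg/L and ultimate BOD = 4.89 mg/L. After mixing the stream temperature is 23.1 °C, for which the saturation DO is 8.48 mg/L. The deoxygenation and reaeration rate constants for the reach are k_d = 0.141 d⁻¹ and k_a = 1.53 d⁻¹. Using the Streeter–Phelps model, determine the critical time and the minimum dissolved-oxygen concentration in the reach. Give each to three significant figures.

Mixed DO = (16.6×7.84 + 2.73×1.48)/(16.6+2.73) = 134.2/19.33 = 6.942 mg/L.
Mixed L₀ = (16.6×4.89 + 2.73×108)/(19.33) = 376.0/19.33 = 19.45 mg/L.
Initial deficit D₀ = C_s − DO₀ = 8.48 − 6.942 = 1.538 mg/L.
t_c = (1/1.389) ln[(1.53/0.141)(1 − 1.538×1.389/(0.141×19.45))] = 0.7199 × ln(2.398) = 0.6297 d.
D_c = (0.141/1.53) × 19.45 × e^(−0.141×0.6297) = 0.09216 × 19.45 × 0.9150 = 1.640 mg/L.
Minimum DO = 8.48 − 1.640 = 6.840 mg/L.

t_c ≈ 0.630 d; minimum DO ≈ 6.84 mg/L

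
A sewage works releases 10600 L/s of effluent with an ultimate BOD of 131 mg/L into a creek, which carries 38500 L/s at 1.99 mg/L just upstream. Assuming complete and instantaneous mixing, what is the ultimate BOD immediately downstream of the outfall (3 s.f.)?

29.8 mg/L

Flow-weighted mixing: C = (Q_r C_r + Q_w C_w)/(Q_r + Q_w)
= (38500×1.99 + 10600×131)/(38500 + 10600) = 1.465×10^6/49100 = 29.84 mg/L.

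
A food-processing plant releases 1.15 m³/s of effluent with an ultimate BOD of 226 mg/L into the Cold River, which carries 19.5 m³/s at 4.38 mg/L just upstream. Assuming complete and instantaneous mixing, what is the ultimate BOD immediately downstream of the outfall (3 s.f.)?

Flow-weighted mixing: C = (Q_r C_r + Q_w C_w)/(Q_r + Q_w)
= (19.5×4.38 + 1.15×226)/(19.5 + 1.15) = 345.3/20.65 = 16.72 mg/L.

16.7 mg/L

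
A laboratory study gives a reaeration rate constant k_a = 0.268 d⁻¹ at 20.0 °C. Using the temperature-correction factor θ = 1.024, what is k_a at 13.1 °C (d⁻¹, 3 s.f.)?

k_a(T₂) = k_a(T₁) · θ^(T₂−T₁) = 0.268 × 1.024^(13.1−20.0)
= 0.268 × 1.024^-6.90 = 0.268 × 0.8490 = 0.2275 d⁻¹.

k_a ≈ 0.228 d⁻¹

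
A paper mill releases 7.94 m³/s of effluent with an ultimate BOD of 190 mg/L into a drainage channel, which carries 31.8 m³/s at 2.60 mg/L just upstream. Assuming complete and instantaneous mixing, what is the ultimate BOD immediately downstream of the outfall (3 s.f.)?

40.0 mg/L

Flow-weighted mixing: C = (Q_r C_r + Q_w C_w)/(Q_r + Q_w)
= (31.8×2.60 + 7.94×190)/(31.8 + 7.94) = 1591/39.74 = 40.04 mg/L.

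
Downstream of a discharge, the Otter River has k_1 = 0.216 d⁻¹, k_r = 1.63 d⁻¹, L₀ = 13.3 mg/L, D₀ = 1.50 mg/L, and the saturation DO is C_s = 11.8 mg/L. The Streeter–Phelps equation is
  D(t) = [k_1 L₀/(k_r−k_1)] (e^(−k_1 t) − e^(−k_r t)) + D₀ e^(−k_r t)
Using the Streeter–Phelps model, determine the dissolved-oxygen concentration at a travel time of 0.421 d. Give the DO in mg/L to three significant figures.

DO ≈ 10.2 mg/L

k_1 L₀/(k_r−k_1) = 0.216×13.3/(1.63−0.216) = 2.873/1.414 = 2.032 mg/L.
e^(−k_1 t) = e^(−0.216×0.4210) = 0.9131; e^(−k_r t) = e^(−1.63×0.4210) = 0.5035.
D = 2.032 × (0.9131 − 0.5035) + 1.50 × 0.5035 = 0.8322 + 0.7552 = 1.587 mg/L.
DO = C_s − D = 11.8 − 1.587 = 10.21 mg/L.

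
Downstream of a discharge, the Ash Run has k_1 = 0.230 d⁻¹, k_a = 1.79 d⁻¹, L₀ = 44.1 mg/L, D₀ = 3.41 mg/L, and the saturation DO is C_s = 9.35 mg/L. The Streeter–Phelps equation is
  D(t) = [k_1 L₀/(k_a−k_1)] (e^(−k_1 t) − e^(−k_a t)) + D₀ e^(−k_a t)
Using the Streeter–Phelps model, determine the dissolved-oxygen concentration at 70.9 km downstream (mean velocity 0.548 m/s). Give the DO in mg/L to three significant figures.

DO ≈ 4.95 mg/L

Travel time t = x/v = 70.9 km / (0.548 m/s) = 70900 m / 0.548 m/s = 129400 s = 1.497 d.
k_1 L₀/(k_a−k_1) = 0.230×44.1/(1.79−0.230) = 10.14/1.560 = 6.502 mg/L.
e^(−k_1 t) = e^(−0.230×1.497) = 0.7086; e^(−k_a t) = e^(−1.79×1.497) = 0.06853.
D = 6.502 × (0.7086 − 0.06853) + 3.41 × 0.06853 = 4.162 + 0.2337 = 4.396 mg/L.
DO = C_s − D = 9.35 − 4.396 = 4.954 mg/L.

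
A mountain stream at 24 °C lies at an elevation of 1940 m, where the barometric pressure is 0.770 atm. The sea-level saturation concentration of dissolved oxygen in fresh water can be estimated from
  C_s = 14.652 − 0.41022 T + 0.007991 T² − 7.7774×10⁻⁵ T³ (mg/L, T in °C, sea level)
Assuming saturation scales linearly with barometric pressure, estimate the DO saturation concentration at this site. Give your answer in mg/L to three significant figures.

C_s ≈ 6.42 mg/L

At sea level: C_s = 14.652 − 0.41022×24 + 0.007991×24² − 7.7774×10⁻⁵×24³ = 8.334 mg/L.
Pressure correction: C_s' = 8.334 × 0.770 = 6.417 mg/L.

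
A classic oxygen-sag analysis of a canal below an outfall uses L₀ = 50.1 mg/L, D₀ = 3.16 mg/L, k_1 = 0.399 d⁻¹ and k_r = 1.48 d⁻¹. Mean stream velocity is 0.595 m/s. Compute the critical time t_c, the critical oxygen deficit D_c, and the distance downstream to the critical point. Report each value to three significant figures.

At the critical point dD/dt = 0, so k_1 L₀ e^(−k_1 t) = k_r D. Substituting D(t) from the Streeter–Phelps equation and solving for t gives
t_c = ln[(k_r/k_1)(1 − D₀(k_r−k_1)/(k_1 L₀))] / (k_r−k_1).
Here k_r−k_1 = 1.081 d⁻¹ and 1 − D₀(k_r−k_1)/(k_1 L₀) = 1 − 3.16×1.081/(0.399×50.1) = 0.8291, so
t_c = ln(3.709 × 0.8291) / 1.081 = 1.123 / 1.081 = 1.039 d.
D_c = (k_1/k_r) L₀ e^(−k_1 t_c) = (0.399/1.48) × 50.1 × e^(−0.399×1.039) = 0.2696 × 50.1 × 0.6606 = 8.922 mg/L.
x_c = v t_c = 0.595 m/s × 1.039 d × 86400 s/d = 53430 m ≈ 53.4 km.

t_c ≈ 1.04 d; D_c ≈ 8.92 mg/L; x_c ≈ 53.4 km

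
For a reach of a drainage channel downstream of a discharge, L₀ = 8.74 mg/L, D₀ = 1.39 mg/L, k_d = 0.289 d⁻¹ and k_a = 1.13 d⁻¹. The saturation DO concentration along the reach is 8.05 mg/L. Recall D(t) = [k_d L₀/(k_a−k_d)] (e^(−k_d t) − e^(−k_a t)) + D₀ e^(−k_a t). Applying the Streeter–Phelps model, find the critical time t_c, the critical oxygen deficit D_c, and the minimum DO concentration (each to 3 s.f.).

t_c ≈ 0.882 d; D_c ≈ 1.73 mg/L; min DO ≈ 6.32 mg/L

t_c = [1/(k_a−k_d)] ln[(k_a/k_d)(1 − D₀(k_a−k_d)/(k_d L₀))]
= [1/(1.13−0.289)] ln[(1.13/0.289)(1 − 1.39×0.8410/(0.289×8.74))]
= (1/0.8410) ln[3.910 × 0.5372] = 1.189 × ln(2.100) = 1.189 × 0.7421 = 0.8825 d.
L(t_c) = L₀ e^(−k_d t_c) = 8.74 × 0.7749 = 6.773 mg/L, and at the critical point k_a D_c = k_d L, so D_c = (0.289/1.13) × 6.773 = 1.732 mg/L.
Minimum DO = C_s − D_c = 8.05 − 1.732 = 6.318 mg/L.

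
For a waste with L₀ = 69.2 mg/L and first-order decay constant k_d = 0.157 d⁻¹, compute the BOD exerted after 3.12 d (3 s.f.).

y_t = L₀(1 − e^(−k_d t)) = 69.2 × (1 − e^(−0.157×3.12))
= 69.2 × (1 − 0.6127) = 69.2 × 0.3873 = 26.80 mg/L.

y ≈ 26.8 mg/L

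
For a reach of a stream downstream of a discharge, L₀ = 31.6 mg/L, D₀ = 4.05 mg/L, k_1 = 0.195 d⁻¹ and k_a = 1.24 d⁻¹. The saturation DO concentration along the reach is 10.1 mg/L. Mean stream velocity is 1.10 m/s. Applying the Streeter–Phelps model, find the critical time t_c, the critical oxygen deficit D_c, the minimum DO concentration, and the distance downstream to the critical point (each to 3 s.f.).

t_c ≈ 0.659 d; D_c ≈ 4.37 mg/L; min DO ≈ 5.73 mg/L; x_c ≈ 62.6 km

t_c = [1/(k_a−k_1)] ln[(k_a/k_1)(1 − D₀(k_a−k_1)/(k_1 L₀))]
= [1/(1.24−0.195)] ln[(1.24/0.195)(1 − 4.05×1.045/(0.195×31.6))]
= (1/1.045) ln[6.359 × 0.3132] = 0.9569 × ln(1.991) = 0.9569 × 0.6889 = 0.6592 d.
L(t_c) = L₀ e^(−k_1 t_c) = 31.6 × 0.8794 = 27.79 mg/L, and at the critical point k_a D_c = k_1 L, so D_c = (0.195/1.24) × 27.79 = 4.370 mg/L.
Minimum DO = C_s − D_c = 10.1 − 4.370 = 5.730 mg/L.
x_c = v t_c = 1.10 m/s × 0.6592 d × 86400 s/d = 62650 m ≈ 62.6 km.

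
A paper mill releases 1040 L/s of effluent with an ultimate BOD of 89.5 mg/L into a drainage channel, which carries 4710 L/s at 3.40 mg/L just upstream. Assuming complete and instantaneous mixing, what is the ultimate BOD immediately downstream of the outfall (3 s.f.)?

19.0 mg/L

Flow-weighted mixing: C = (Q_r C_r + Q_w C_w)/(Q_r + Q_w)
= (4710×3.40 + 1040×89.5)/(4710 + 1040) = 109100/5750 = 18.97 mg/L.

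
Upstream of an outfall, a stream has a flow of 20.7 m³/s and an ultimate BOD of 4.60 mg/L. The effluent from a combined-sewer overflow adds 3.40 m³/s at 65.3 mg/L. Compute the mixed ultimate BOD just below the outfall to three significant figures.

Flow-weighted mixing: C = (Q_r C_r + Q_w C_w)/(Q_r + Q_w)
= (20.7×4.60 + 3.40×65.3)/(20.7 + 3.40) = 317.2/24.10 = 13.16 mg/L.

13.2 mg/L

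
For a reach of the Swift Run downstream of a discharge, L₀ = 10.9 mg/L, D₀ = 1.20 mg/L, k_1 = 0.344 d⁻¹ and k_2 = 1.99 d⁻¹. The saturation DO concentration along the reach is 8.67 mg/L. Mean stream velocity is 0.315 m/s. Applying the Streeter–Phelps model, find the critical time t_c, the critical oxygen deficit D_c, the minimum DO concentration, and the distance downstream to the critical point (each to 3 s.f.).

t_c ≈ 0.612 d; D_c ≈ 1.53 mg/L; min DO ≈ 7.14 mg/L; x_c ≈ 16.7 km

With k_2/k_1 = 5.785 and 1 − D₀(k_2−k_1)/(k_1 L₀) = 0.4732,
t_c = ln(5.785 × 0.4732) / (1.99 − 0.344) = ln(2.738) / 1.646 = 1.007/1.646 = 0.6118 d.
L(t_c) = L₀ e^(−k_1 t_c) = 10.9 × 0.8102 = 8.831 mg/L, and at the critical point k_2 D_c = k_1 L, so D_c = (0.344/1.99) × 8.831 = 1.527 mg/L.
Minimum DO = C_s − D_c = 8.67 − 1.527 = 7.143 mg/L.
x_c = v t_c = 0.315 m/s × 0.6118 d × 86400 s/d = 16650 m ≈ 16.7 km.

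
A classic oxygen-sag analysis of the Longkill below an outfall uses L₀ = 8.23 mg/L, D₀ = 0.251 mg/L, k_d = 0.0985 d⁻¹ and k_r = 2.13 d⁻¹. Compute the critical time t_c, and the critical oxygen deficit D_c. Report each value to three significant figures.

At the critical point dD/dt = 0, so k_d L₀ e^(−k_d t) = k_r D. Substituting D(t) from the Streeter–Phelps equation and solving for t gives
t_c = ln[(k_r/k_d)(1 − D₀(k_r−k_d)/(k_d L₀))] / (k_r−k_d).
Here k_r−k_d = 2.031 d⁻¹ and 1 − D₀(k_r−k_d)/(k_d L₀) = 1 − 0.251×2.031/(0.0985×8.23) = 0.3710, so
t_c = ln(21.62 × 0.3710) / 2.031 = 2.082 / 2.031 = 1.025 d.
D_c = (k_d/k_r) L₀ e^(−k_d t_c) = (0.0985/2.13) × 8.23 × e^(−0.0985×1.025) = 0.04624 × 8.23 × 0.9040 = 0.3440 mg/L.

t_c ≈ 1.02 d; D_c ≈ 0.344 mg/L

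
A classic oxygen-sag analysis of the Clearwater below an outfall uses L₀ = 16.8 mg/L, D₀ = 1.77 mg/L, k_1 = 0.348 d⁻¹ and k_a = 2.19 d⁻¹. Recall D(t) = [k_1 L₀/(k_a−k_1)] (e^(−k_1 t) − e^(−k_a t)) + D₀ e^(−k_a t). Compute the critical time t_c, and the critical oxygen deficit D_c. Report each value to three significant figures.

With k_a/k_1 = 6.293 and 1 − D₀(k_a−k_1)/(k_1 L₀) = 0.4423,
t_c = ln(6.293 × 0.4423) / (2.19 − 0.348) = ln(2.784) / 1.842 = 1.024/1.842 = 0.5558 d.
L(t_c) = L₀ e^(−k_1 t_c) = 16.8 × 0.8241 = 13.85 mg/L, and at the critical point k_a D_c = k_1 L, so D_c = (0.348/2.19) × 13.85 = 2.200 mg/L.

t_c ≈ 0.556 d; D_c ≈ 2.20 mg/L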